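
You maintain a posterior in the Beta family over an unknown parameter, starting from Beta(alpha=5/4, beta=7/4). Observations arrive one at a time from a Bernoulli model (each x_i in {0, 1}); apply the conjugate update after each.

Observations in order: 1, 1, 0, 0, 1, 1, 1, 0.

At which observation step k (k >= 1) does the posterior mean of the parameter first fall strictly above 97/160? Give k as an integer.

k = 2

obs 1: x=1 → posterior Beta(9/4, 7/4)
obs 2: x=1 → posterior Beta(13/4, 7/4)
obs 3: x=0 → posterior Beta(13/4, 11/4)
obs 4: x=0 → posterior Beta(13/4, 15/4)
obs 5: x=1 → posterior Beta(17/4, 15/4)
obs 6: x=1 → posterior Beta(21/4, 15/4)
obs 7: x=1 → posterior Beta(25/4, 15/4)
obs 8: x=0 → posterior Beta(25/4, 19/4)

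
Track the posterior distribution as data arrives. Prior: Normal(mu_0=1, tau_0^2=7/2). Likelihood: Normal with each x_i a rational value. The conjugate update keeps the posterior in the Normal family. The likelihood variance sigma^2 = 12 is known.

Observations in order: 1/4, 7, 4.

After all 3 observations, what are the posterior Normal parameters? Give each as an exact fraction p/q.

mu_0=137/60, tau_0^2=28/15

obs 1: x=1/4 → posterior Normal(103/124, 84/31)
obs 2: x=7 → posterior Normal(299/152, 42/19)
obs 3: x=4 → posterior Normal(137/60, 28/15)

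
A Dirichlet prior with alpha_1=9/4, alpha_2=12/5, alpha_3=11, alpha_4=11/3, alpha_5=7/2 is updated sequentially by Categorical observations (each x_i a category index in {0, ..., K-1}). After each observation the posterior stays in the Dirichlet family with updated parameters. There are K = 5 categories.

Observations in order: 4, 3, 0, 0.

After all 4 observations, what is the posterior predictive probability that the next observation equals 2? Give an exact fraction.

obs 1: x=4 → posterior Dirichlet(9/4, 12/5, 11, 11/3, 9/2)
obs 2: x=3 → posterior Dirichlet(9/4, 12/5, 11, 14/3, 9/2)
obs 3: x=0 → posterior Dirichlet(13/4, 12/5, 11, 14/3, 9/2)
obs 4: x=0 → posterior Dirichlet(17/4, 12/5, 11, 14/3, 9/2)

660/1609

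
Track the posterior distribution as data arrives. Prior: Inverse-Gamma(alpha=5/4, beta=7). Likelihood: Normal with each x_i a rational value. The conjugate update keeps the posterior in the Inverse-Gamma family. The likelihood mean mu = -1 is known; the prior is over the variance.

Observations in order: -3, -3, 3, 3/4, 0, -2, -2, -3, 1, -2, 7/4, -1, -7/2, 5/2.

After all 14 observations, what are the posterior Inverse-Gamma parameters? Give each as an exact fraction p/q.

obs 1: x=-3 → posterior Inverse-Gamma(7/4, 9)
obs 2: x=-3 → posterior Inverse-Gamma(9/4, 11)
obs 3: x=3 → posterior Inverse-Gamma(11/4, 19)
obs 4: x=3/4 → posterior Inverse-Gamma(13/4, 657/32)
obs 5: x=0 → posterior Inverse-Gamma(15/4, 673/32)
obs 6: x=-2 → posterior Inverse-Gamma(17/4, 689/32)
obs 7: x=-2 → posterior Inverse-Gamma(19/4, 705/32)
obs 8: x=-3 → posterior Inverse-Gamma(21/4, 769/32)
obs 9: x=1 → posterior Inverse-Gamma(23/4, 833/32)
obs 10: x=-2 → posterior Inverse-Gamma(25/4, 849/32)
obs 11: x=7/4 → posterior Inverse-Gamma(27/4, 485/16)
obs 12: x=-1 → posterior Inverse-Gamma(29/4, 485/16)
obs 13: x=-7/2 → posterior Inverse-Gamma(31/4, 535/16)
obs 14: x=5/2 → posterior Inverse-Gamma(33/4, 633/16)

alpha=33/4, beta=633/16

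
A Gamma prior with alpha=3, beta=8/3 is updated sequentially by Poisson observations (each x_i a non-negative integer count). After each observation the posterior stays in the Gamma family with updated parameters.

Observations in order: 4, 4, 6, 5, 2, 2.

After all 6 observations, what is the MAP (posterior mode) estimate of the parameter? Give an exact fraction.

obs 1: x=4 → posterior Gamma(7, 11/3)
obs 2: x=4 → posterior Gamma(11, 14/3)
obs 3: x=6 → posterior Gamma(17, 17/3)
obs 4: x=5 → posterior Gamma(22, 20/3)
obs 5: x=2 → posterior Gamma(24, 23/3)
obs 6: x=2 → posterior Gamma(26, 26/3)

75/26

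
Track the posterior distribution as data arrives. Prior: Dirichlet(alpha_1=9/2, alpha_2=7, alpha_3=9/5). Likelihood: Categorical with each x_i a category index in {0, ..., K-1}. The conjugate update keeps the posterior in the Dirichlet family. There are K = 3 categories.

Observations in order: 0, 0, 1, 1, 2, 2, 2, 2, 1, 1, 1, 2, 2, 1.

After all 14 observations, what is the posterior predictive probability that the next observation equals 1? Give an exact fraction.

10/21

obs 1: x=0 → posterior Dirichlet(11/2, 7, 9/5)
obs 2: x=0 → posterior Dirichlet(13/2, 7, 9/5)
obs 3: x=1 → posterior Dirichlet(13/2, 8, 9/5)
obs 4: x=1 → posterior Dirichlet(13/2, 9, 9/5)
obs 5: x=2 → posterior Dirichlet(13/2, 9, 14/5)
obs 6: x=2 → posterior Dirichlet(13/2, 9, 19/5)
obs 7: x=2 → posterior Dirichlet(13/2, 9, 24/5)
obs 8: x=2 → posterior Dirichlet(13/2, 9, 29/5)
obs 9: x=1 → posterior Dirichlet(13/2, 10, 29/5)
obs 10: x=1 → posterior Dirichlet(13/2, 11, 29/5)
obs 11: x=1 → posterior Dirichlet(13/2, 12, 29/5)
obs 12: x=2 → posterior Dirichlet(13/2, 12, 34/5)
obs 13: x=2 → posterior Dirichlet(13/2, 12, 39/5)
obs 14: x=1 → posterior Dirichlet(13/2, 13, 39/5)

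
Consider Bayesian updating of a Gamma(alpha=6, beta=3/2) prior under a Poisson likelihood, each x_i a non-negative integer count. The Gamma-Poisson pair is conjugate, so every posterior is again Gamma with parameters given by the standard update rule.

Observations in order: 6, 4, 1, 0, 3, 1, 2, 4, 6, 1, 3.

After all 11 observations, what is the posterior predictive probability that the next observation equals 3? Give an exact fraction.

obs 1: x=6 → posterior Gamma(12, 5/2)
obs 2: x=4 → posterior Gamma(16, 7/2)
obs 3: x=1 → posterior Gamma(17, 9/2)
obs 4: x=0 → posterior Gamma(17, 11/2)
obs 5: x=3 → posterior Gamma(20, 13/2)
obs 6: x=1 → posterior Gamma(21, 15/2)
obs 7: x=2 → posterior Gamma(23, 17/2)
obs 8: x=4 → posterior Gamma(27, 19/2)
obs 9: x=6 → posterior Gamma(33, 21/2)
obs 10: x=1 → posterior Gamma(34, 23/2)
obs 11: x=3 → posterior Gamma(37, 25/2)

387051705247852539937269966685562394559383392333984375000/1797010299914431210413179829509605039731475627537851106401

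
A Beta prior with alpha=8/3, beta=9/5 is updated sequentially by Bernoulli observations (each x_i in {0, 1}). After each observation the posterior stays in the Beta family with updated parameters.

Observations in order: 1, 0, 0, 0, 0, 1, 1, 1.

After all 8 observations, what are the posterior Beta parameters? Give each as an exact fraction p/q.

obs 1: x=1 → posterior Beta(11/3, 9/5)
obs 2: x=0 → posterior Beta(11/3, 14/5)
obs 3: x=0 → posterior Beta(11/3, 19/5)
obs 4: x=0 → posterior Beta(11/3, 24/5)
obs 5: x=0 → posterior Beta(11/3, 29/5)
obs 6: x=1 → posterior Beta(14/3, 29/5)
obs 7: x=1 → posterior Beta(17/3, 29/5)
obs 8: x=1 → posterior Beta(20/3, 29/5)

alpha=20/3, beta=29/5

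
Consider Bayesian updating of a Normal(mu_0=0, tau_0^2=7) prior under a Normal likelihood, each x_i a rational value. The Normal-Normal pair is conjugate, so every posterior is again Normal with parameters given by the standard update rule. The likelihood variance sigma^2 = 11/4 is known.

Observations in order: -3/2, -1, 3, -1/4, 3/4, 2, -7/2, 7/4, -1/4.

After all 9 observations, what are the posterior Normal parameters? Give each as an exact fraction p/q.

mu_0=28/263, tau_0^2=77/263

obs 1: x=-3/2 → posterior Normal(-14/13, 77/39)
obs 2: x=-1 → posterior Normal(-70/67, 77/67)
obs 3: x=3 → posterior Normal(14/95, 77/95)
obs 4: x=-1/4 → posterior Normal(7/123, 77/123)
obs 5: x=3/4 → posterior Normal(28/151, 77/151)
obs 6: x=2 → posterior Normal(84/179, 77/179)
obs 7: x=-7/2 → posterior Normal(-14/207, 77/207)
obs 8: x=7/4 → posterior Normal(7/47, 77/235)
obs 9: x=-1/4 → posterior Normal(28/263, 77/263)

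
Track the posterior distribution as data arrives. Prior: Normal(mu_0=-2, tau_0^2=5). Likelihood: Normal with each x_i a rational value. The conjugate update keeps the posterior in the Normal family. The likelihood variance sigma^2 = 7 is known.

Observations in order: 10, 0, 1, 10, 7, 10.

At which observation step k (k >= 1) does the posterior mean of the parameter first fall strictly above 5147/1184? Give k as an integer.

k = 6

obs 1: x=10 → posterior Normal(3, 35/12)
obs 2: x=0 → posterior Normal(36/17, 35/17)
obs 3: x=1 → posterior Normal(41/22, 35/22)
obs 4: x=10 → posterior Normal(91/27, 35/27)
obs 5: x=7 → posterior Normal(63/16, 35/32)
obs 6: x=10 → posterior Normal(176/37, 35/37)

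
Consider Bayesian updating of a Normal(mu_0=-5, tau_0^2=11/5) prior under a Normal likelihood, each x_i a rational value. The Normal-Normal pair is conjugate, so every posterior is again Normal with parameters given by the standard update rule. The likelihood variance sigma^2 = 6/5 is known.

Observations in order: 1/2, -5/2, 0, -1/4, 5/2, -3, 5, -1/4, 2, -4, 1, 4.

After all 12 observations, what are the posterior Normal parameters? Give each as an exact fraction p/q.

obs 1: x=1/2 → posterior Normal(-49/34, 66/85)
obs 2: x=-5/2 → posterior Normal(-13/7, 33/70)
obs 3: x=0 → posterior Normal(-4/3, 22/65)
obs 4: x=-1/4 → posterior Normal(-219/200, 33/125)
obs 5: x=5/2 → posterior Normal(-109/244, 66/305)
obs 6: x=-3 → posterior Normal(-241/288, 11/60)
obs 7: x=5 → posterior Normal(-21/332, 66/415)
obs 8: x=-1/4 → posterior Normal(-4/47, 33/235)
obs 9: x=2 → posterior Normal(2/15, 22/175)
obs 10: x=-4 → posterior Normal(-15/58, 33/290)
obs 11: x=1 → posterior Normal(-19/127, 66/635)
obs 12: x=4 → posterior Normal(25/138, 11/115)

mu_0=25/138, tau_0^2=11/115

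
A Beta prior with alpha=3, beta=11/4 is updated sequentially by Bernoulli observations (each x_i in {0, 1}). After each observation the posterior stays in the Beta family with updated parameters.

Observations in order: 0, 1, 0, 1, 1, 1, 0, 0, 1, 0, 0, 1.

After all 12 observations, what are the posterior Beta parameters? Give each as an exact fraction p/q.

alpha=9, beta=35/4

obs 1: x=0 → posterior Beta(3, 15/4)
obs 2: x=1 → posterior Beta(4, 15/4)
obs 3: x=0 → posterior Beta(4, 19/4)
obs 4: x=1 → posterior Beta(5, 19/4)
obs 5: x=1 → posterior Beta(6, 19/4)
obs 6: x=1 → posterior Beta(7, 19/4)
obs 7: x=0 → posterior Beta(7, 23/4)
obs 8: x=0 → posterior Beta(7, 27/4)
obs 9: x=1 → posterior Beta(8, 27/4)
obs 10: x=0 → posterior Beta(8, 31/4)
obs 11: x=0 → posterior Beta(8, 35/4)
obs 12: x=1 → posterior Beta(9, 35/4)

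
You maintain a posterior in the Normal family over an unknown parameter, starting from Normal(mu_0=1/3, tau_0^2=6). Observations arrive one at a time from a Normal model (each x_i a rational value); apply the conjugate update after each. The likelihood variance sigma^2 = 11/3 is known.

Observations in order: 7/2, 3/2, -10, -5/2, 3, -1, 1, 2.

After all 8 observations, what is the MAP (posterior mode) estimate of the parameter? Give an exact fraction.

-4/15

obs 1: x=7/2 → posterior Normal(200/87, 66/29)
obs 2: x=3/2 → posterior Normal(281/141, 66/47)
obs 3: x=-10 → posterior Normal(-259/195, 66/65)
obs 4: x=-5/2 → posterior Normal(-394/249, 66/83)
obs 5: x=3 → posterior Normal(-232/303, 66/101)
obs 6: x=-1 → posterior Normal(-286/357, 66/119)
obs 7: x=1 → posterior Normal(-232/411, 66/137)
obs 8: x=2 → posterior Normal(-4/15, 66/155)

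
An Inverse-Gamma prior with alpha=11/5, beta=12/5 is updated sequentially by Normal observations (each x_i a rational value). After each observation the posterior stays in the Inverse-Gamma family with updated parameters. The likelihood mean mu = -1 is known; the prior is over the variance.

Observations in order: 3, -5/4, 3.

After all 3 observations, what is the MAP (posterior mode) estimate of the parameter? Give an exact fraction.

2949/752

obs 1: x=3 → posterior Inverse-Gamma(27/10, 52/5)
obs 2: x=-5/4 → posterior Inverse-Gamma(16/5, 1669/160)
obs 3: x=3 → posterior Inverse-Gamma(37/10, 2949/160)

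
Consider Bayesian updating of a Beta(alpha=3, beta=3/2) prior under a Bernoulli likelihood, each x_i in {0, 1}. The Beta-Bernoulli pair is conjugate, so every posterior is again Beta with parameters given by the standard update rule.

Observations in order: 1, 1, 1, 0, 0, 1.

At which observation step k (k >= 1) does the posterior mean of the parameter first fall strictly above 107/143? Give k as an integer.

obs 1: x=1 → posterior Beta(4, 3/2)
obs 2: x=1 → posterior Beta(5, 3/2)
obs 3: x=1 → posterior Beta(6, 3/2)
obs 4: x=0 → posterior Beta(6, 5/2)
obs 5: x=0 → posterior Beta(6, 7/2)
obs 6: x=1 → posterior Beta(7, 7/2)

k = 2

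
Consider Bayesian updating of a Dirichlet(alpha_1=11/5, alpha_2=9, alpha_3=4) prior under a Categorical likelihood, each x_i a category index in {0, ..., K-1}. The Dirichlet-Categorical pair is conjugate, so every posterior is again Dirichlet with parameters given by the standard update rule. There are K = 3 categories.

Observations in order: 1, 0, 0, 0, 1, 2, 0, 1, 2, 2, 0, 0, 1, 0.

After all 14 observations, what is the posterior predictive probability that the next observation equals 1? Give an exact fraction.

obs 1: x=1 → posterior Dirichlet(11/5, 10, 4)
obs 2: x=0 → posterior Dirichlet(16/5, 10, 4)
obs 3: x=0 → posterior Dirichlet(21/5, 10, 4)
obs 4: x=0 → posterior Dirichlet(26/5, 10, 4)
obs 5: x=1 → posterior Dirichlet(26/5, 11, 4)
obs 6: x=2 → posterior Dirichlet(26/5, 11, 5)
obs 7: x=0 → posterior Dirichlet(31/5, 11, 5)
obs 8: x=1 → posterior Dirichlet(31/5, 12, 5)
obs 9: x=2 → posterior Dirichlet(31/5, 12, 6)
obs 10: x=2 → posterior Dirichlet(31/5, 12, 7)
obs 11: x=0 → posterior Dirichlet(36/5, 12, 7)
obs 12: x=0 → posterior Dirichlet(41/5, 12, 7)
obs 13: x=1 → posterior Dirichlet(41/5, 13, 7)
obs 14: x=0 → posterior Dirichlet(46/5, 13, 7)

65/146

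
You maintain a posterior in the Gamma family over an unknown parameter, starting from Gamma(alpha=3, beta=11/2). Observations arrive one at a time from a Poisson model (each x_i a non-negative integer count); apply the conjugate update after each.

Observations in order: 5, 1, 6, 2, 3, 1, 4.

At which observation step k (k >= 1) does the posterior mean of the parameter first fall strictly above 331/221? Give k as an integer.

obs 1: x=5 → posterior Gamma(8, 13/2)
obs 2: x=1 → posterior Gamma(9, 15/2)
obs 3: x=6 → posterior Gamma(15, 17/2)
obs 4: x=2 → posterior Gamma(17, 19/2)
obs 5: x=3 → posterior Gamma(20, 21/2)
obs 6: x=1 → posterior Gamma(21, 23/2)
obs 7: x=4 → posterior Gamma(25, 25/2)

k = 3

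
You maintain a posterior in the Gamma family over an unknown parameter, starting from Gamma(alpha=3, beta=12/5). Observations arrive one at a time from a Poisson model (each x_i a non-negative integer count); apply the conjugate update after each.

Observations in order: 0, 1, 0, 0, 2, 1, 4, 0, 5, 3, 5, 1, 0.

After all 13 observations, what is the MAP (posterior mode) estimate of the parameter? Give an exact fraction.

120/77

obs 1: x=0 → posterior Gamma(3, 17/5)
obs 2: x=1 → posterior Gamma(4, 22/5)
obs 3: x=0 → posterior Gamma(4, 27/5)
obs 4: x=0 → posterior Gamma(4, 32/5)
obs 5: x=2 → posterior Gamma(6, 37/5)
obs 6: x=1 → posterior Gamma(7, 42/5)
obs 7: x=4 → posterior Gamma(11, 47/5)
obs 8: x=0 → posterior Gamma(11, 52/5)
obs 9: x=5 → posterior Gamma(16, 57/5)
obs 10: x=3 → posterior Gamma(19, 62/5)
obs 11: x=5 → posterior Gamma(24, 67/5)
obs 12: x=1 → posterior Gamma(25, 72/5)
obs 13: x=0 → posterior Gamma(25, 77/5)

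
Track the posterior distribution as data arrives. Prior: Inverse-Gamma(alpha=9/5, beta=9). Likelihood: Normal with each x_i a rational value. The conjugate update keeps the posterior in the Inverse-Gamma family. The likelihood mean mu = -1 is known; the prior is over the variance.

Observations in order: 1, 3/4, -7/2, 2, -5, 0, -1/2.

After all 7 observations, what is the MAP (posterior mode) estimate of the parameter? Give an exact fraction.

obs 1: x=1 → posterior Inverse-Gamma(23/10, 11)
obs 2: x=3/4 → posterior Inverse-Gamma(14/5, 401/32)
obs 3: x=-7/2 → posterior Inverse-Gamma(33/10, 501/32)
obs 4: x=2 → posterior Inverse-Gamma(19/5, 645/32)
obs 5: x=-5 → posterior Inverse-Gamma(43/10, 901/32)
obs 6: x=0 → posterior Inverse-Gamma(24/5, 917/32)
obs 7: x=-1/2 → posterior Inverse-Gamma(53/10, 921/32)

1535/336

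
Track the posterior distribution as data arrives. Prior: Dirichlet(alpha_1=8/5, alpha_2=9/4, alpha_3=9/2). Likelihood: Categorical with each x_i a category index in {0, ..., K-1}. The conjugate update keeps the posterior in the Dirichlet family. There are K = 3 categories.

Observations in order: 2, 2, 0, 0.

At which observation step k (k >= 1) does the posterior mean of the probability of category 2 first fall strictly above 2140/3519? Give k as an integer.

k = 2

obs 1: x=2 → posterior Dirichlet(8/5, 9/4, 11/2)
obs 2: x=2 → posterior Dirichlet(8/5, 9/4, 13/2)
obs 3: x=0 → posterior Dirichlet(13/5, 9/4, 13/2)
obs 4: x=0 → posterior Dirichlet(18/5, 9/4, 13/2)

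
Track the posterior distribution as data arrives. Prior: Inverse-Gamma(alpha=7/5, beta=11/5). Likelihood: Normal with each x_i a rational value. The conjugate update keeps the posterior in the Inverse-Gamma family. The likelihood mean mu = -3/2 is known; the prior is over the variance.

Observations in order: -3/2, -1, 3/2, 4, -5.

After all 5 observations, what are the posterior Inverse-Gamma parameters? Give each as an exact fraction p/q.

alpha=39/10, beta=1123/40

obs 1: x=-3/2 → posterior Inverse-Gamma(19/10, 11/5)
obs 2: x=-1 → posterior Inverse-Gamma(12/5, 93/40)
obs 3: x=3/2 → posterior Inverse-Gamma(29/10, 273/40)
obs 4: x=4 → posterior Inverse-Gamma(17/5, 439/20)
obs 5: x=-5 → posterior Inverse-Gamma(39/10, 1123/40)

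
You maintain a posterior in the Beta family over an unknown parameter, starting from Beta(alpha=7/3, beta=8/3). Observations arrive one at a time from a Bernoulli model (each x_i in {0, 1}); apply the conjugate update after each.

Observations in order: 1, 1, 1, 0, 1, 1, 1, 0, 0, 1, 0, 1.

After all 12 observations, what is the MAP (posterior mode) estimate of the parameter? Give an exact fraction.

28/45

obs 1: x=1 → posterior Beta(10/3, 8/3)
obs 2: x=1 → posterior Beta(13/3, 8/3)
obs 3: x=1 → posterior Beta(16/3, 8/3)
obs 4: x=0 → posterior Beta(16/3, 11/3)
obs 5: x=1 → posterior Beta(19/3, 11/3)
obs 6: x=1 → posterior Beta(22/3, 11/3)
obs 7: x=1 → posterior Beta(25/3, 11/3)
obs 8: x=0 → posterior Beta(25/3, 14/3)
obs 9: x=0 → posterior Beta(25/3, 17/3)
obs 10: x=1 → posterior Beta(28/3, 17/3)
obs 11: x=0 → posterior Beta(28/3, 20/3)
obs 12: x=1 → posterior Beta(31/3, 20/3)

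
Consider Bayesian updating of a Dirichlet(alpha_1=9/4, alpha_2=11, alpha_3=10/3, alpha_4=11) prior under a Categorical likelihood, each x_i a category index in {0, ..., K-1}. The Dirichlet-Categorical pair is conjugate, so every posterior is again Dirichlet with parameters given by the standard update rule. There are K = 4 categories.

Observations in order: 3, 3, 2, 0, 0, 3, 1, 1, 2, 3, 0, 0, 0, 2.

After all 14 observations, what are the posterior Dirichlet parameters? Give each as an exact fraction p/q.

alpha_1=29/4, alpha_2=13, alpha_3=19/3, alpha_4=15

obs 1: x=3 → posterior Dirichlet(9/4, 11, 10/3, 12)
obs 2: x=3 → posterior Dirichlet(9/4, 11, 10/3, 13)
obs 3: x=2 → posterior Dirichlet(9/4, 11, 13/3, 13)
obs 4: x=0 → posterior Dirichlet(13/4, 11, 13/3, 13)
obs 5: x=0 → posterior Dirichlet(17/4, 11, 13/3, 13)
obs 6: x=3 → posterior Dirichlet(17/4, 11, 13/3, 14)
obs 7: x=1 → posterior Dirichlet(17/4, 12, 13/3, 14)
obs 8: x=1 → posterior Dirichlet(17/4, 13, 13/3, 14)
obs 9: x=2 → posterior Dirichlet(17/4, 13, 16/3, 14)
obs 10: x=3 → posterior Dirichlet(17/4, 13, 16/3, 15)
obs 11: x=0 → posterior Dirichlet(21/4, 13, 16/3, 15)
obs 12: x=0 → posterior Dirichlet(25/4, 13, 16/3, 15)
obs 13: x=0 → posterior Dirichlet(29/4, 13, 16/3, 15)
obs 14: x=2 → posterior Dirichlet(29/4, 13, 19/3, 15)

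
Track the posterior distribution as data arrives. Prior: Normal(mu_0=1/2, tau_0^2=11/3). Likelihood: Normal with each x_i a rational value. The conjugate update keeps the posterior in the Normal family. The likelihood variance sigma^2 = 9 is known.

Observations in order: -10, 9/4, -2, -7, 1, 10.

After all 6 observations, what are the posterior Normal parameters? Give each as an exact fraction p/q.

obs 1: x=-10 → posterior Normal(-193/76, 99/38)
obs 2: x=9/4 → posterior Normal(-41/28, 99/49)
obs 3: x=-2 → posterior Normal(-25/16, 33/20)
obs 4: x=-7 → posterior Normal(-683/284, 99/71)
obs 5: x=1 → posterior Normal(-639/328, 99/82)
obs 6: x=10 → posterior Normal(-199/372, 33/31)

mu_0=-199/372, tau_0^2=33/31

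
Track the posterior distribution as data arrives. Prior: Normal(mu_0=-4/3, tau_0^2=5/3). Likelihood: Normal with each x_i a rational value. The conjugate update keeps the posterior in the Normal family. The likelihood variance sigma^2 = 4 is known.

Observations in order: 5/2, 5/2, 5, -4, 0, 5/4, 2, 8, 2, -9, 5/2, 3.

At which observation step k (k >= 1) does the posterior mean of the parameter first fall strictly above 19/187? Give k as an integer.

obs 1: x=5/2 → posterior Normal(-7/34, 20/17)
obs 2: x=5/2 → posterior Normal(9/22, 10/11)
obs 3: x=5 → posterior Normal(34/27, 20/27)
obs 4: x=-4 → posterior Normal(7/16, 5/8)
obs 5: x=0 → posterior Normal(14/37, 20/37)
obs 6: x=5/4 → posterior Normal(27/56, 10/21)
obs 7: x=2 → posterior Normal(121/188, 20/47)
obs 8: x=8 → posterior Normal(281/208, 5/13)
obs 9: x=2 → posterior Normal(107/76, 20/57)
obs 10: x=-9 → posterior Normal(141/248, 10/31)
obs 11: x=5/2 → posterior Normal(191/268, 20/67)
obs 12: x=3 → posterior Normal(251/288, 5/18)

k = 2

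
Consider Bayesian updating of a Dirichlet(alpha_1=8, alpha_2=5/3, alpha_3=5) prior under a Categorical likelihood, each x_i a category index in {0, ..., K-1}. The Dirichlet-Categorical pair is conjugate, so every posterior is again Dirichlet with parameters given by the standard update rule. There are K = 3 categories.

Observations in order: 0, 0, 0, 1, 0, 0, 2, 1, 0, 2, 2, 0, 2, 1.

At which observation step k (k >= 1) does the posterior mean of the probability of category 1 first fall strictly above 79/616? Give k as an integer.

obs 1: x=0 → posterior Dirichlet(9, 5/3, 5)
obs 2: x=0 → posterior Dirichlet(10, 5/3, 5)
obs 3: x=0 → posterior Dirichlet(11, 5/3, 5)
obs 4: x=1 → posterior Dirichlet(11, 8/3, 5)
obs 5: x=0 → posterior Dirichlet(12, 8/3, 5)
obs 6: x=0 → posterior Dirichlet(13, 8/3, 5)
obs 7: x=2 → posterior Dirichlet(13, 8/3, 6)
obs 8: x=1 → posterior Dirichlet(13, 11/3, 6)
obs 9: x=0 → posterior Dirichlet(14, 11/3, 6)
obs 10: x=2 → posterior Dirichlet(14, 11/3, 7)
obs 11: x=2 → posterior Dirichlet(14, 11/3, 8)
obs 12: x=0 → posterior Dirichlet(15, 11/3, 8)
obs 13: x=2 → posterior Dirichlet(15, 11/3, 9)
obs 14: x=1 → posterior Dirichlet(15, 14/3, 9)

k = 4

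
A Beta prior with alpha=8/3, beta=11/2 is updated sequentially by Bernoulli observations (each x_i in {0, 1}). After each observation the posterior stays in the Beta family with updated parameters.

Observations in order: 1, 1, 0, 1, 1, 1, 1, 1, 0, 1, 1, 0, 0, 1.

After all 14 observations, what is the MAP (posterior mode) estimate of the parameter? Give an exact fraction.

obs 1: x=1 → posterior Beta(11/3, 11/2)
obs 2: x=1 → posterior Beta(14/3, 11/2)
obs 3: x=0 → posterior Beta(14/3, 13/2)
obs 4: x=1 → posterior Beta(17/3, 13/2)
obs 5: x=1 → posterior Beta(20/3, 13/2)
obs 6: x=1 → posterior Beta(23/3, 13/2)
obs 7: x=1 → posterior Beta(26/3, 13/2)
obs 8: x=1 → posterior Beta(29/3, 13/2)
obs 9: x=0 → posterior Beta(29/3, 15/2)
obs 10: x=1 → posterior Beta(32/3, 15/2)
obs 11: x=1 → posterior Beta(35/3, 15/2)
obs 12: x=0 → posterior Beta(35/3, 17/2)
obs 13: x=0 → posterior Beta(35/3, 19/2)
obs 14: x=1 → posterior Beta(38/3, 19/2)

70/121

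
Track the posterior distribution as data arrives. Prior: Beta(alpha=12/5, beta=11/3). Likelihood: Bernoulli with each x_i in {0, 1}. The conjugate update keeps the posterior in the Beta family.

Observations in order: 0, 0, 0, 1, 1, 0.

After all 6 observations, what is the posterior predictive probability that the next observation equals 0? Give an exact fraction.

115/181

obs 1: x=0 → posterior Beta(12/5, 14/3)
obs 2: x=0 → posterior Beta(12/5, 17/3)
obs 3: x=0 → posterior Beta(12/5, 20/3)
obs 4: x=1 → posterior Beta(17/5, 20/3)
obs 5: x=1 → posterior Beta(22/5, 20/3)
obs 6: x=0 → posterior Beta(22/5, 23/3)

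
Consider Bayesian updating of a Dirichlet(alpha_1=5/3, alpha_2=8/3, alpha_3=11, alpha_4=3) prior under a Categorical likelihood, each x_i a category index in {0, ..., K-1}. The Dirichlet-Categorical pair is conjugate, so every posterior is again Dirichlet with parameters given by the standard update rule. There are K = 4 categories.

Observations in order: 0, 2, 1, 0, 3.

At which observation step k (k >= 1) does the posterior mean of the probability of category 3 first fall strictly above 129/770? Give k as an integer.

obs 1: x=0 → posterior Dirichlet(8/3, 8/3, 11, 3)
obs 2: x=2 → posterior Dirichlet(8/3, 8/3, 12, 3)
obs 3: x=1 → posterior Dirichlet(8/3, 11/3, 12, 3)
obs 4: x=0 → posterior Dirichlet(11/3, 11/3, 12, 3)
obs 5: x=3 → posterior Dirichlet(11/3, 11/3, 12, 4)

k = 5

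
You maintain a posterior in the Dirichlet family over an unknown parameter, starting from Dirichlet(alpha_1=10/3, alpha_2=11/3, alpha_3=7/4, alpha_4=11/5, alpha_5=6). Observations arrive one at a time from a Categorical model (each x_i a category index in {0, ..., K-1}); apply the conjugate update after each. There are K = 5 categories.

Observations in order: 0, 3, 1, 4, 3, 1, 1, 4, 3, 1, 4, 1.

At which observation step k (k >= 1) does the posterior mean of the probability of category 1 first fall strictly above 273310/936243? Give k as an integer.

k = 12

obs 1: x=0 → posterior Dirichlet(13/3, 11/3, 7/4, 11/5, 6)
obs 2: x=3 → posterior Dirichlet(13/3, 11/3, 7/4, 16/5, 6)
obs 3: x=1 → posterior Dirichlet(13/3, 14/3, 7/4, 16/5, 6)
obs 4: x=4 → posterior Dirichlet(13/3, 14/3, 7/4, 16/5, 7)
obs 5: x=3 → posterior Dirichlet(13/3, 14/3, 7/4, 21/5, 7)
obs 6: x=1 → posterior Dirichlet(13/3, 17/3, 7/4, 21/5, 7)
obs 7: x=1 → posterior Dirichlet(13/3, 20/3, 7/4, 21/5, 7)
obs 8: x=4 → posterior Dirichlet(13/3, 20/3, 7/4, 21/5, 8)
obs 9: x=3 → posterior Dirichlet(13/3, 20/3, 7/4, 26/5, 8)
obs 10: x=1 → posterior Dirichlet(13/3, 23/3, 7/4, 26/5, 8)
obs 11: x=4 → posterior Dirichlet(13/3, 23/3, 7/4, 26/5, 9)
obs 12: x=1 → posterior Dirichlet(13/3, 26/3, 7/4, 26/5, 9)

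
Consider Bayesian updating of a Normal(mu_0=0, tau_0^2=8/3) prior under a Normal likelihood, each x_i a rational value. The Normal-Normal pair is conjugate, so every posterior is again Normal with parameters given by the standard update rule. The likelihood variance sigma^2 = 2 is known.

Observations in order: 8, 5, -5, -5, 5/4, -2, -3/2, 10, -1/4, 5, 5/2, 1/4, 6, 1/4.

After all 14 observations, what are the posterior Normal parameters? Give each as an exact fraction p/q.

obs 1: x=8 → posterior Normal(32/7, 8/7)
obs 2: x=5 → posterior Normal(52/11, 8/11)
obs 3: x=-5 → posterior Normal(32/15, 8/15)
obs 4: x=-5 → posterior Normal(12/19, 8/19)
obs 5: x=5/4 → posterior Normal(17/23, 8/23)
obs 6: x=-2 → posterior Normal(1/3, 8/27)
obs 7: x=-3/2 → posterior Normal(3/31, 8/31)
obs 8: x=10 → posterior Normal(43/35, 8/35)
obs 9: x=-1/4 → posterior Normal(14/13, 8/39)
obs 10: x=5 → posterior Normal(62/43, 8/43)
obs 11: x=5/2 → posterior Normal(72/47, 8/47)
obs 12: x=1/4 → posterior Normal(73/51, 8/51)
obs 13: x=6 → posterior Normal(97/55, 8/55)
obs 14: x=1/4 → posterior Normal(98/59, 8/59)

mu_0=98/59, tau_0^2=8/59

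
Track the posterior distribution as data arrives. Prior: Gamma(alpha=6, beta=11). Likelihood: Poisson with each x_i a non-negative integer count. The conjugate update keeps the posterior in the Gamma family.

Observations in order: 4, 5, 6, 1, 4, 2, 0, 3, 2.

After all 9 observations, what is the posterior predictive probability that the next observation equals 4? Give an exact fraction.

8031588843520000000000000000000000000000000000/132670191405035893140686295200278687069648190907

obs 1: x=4 → posterior Gamma(10, 12)
obs 2: x=5 → posterior Gamma(15, 13)
obs 3: x=6 → posterior Gamma(21, 14)
obs 4: x=1 → posterior Gamma(22, 15)
obs 5: x=4 → posterior Gamma(26, 16)
obs 6: x=2 → posterior Gamma(28, 17)
obs 7: x=0 → posterior Gamma(28, 18)
obs 8: x=3 → posterior Gamma(31, 19)
obs 9: x=2 → posterior Gamma(33, 20)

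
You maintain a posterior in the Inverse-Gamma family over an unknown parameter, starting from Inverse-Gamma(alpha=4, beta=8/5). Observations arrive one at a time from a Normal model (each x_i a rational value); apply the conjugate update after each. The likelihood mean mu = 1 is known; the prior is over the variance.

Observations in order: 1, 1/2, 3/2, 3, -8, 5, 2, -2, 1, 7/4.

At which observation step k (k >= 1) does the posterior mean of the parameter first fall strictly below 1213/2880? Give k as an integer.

obs 1: x=1 → posterior Inverse-Gamma(9/2, 8/5)
obs 2: x=1/2 → posterior Inverse-Gamma(5, 69/40)
obs 3: x=3/2 → posterior Inverse-Gamma(11/2, 37/20)
obs 4: x=3 → posterior Inverse-Gamma(6, 77/20)
obs 5: x=-8 → posterior Inverse-Gamma(13/2, 887/20)
obs 6: x=5 → posterior Inverse-Gamma(7, 1047/20)
obs 7: x=2 → posterior Inverse-Gamma(15/2, 1057/20)
obs 8: x=-2 → posterior Inverse-Gamma(8, 1147/20)
obs 9: x=1 → posterior Inverse-Gamma(17/2, 1147/20)
obs 10: x=7/4 → posterior Inverse-Gamma(9, 9221/160)

k = 3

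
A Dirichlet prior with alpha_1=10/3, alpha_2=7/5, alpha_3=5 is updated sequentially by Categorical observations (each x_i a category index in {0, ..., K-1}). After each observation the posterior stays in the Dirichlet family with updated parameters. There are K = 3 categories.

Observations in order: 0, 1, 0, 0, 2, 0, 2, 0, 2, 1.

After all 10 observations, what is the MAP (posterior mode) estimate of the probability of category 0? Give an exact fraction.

110/251

obs 1: x=0 → posterior Dirichlet(13/3, 7/5, 5)
obs 2: x=1 → posterior Dirichlet(13/3, 12/5, 5)
obs 3: x=0 → posterior Dirichlet(16/3, 12/5, 5)
obs 4: x=0 → posterior Dirichlet(19/3, 12/5, 5)
obs 5: x=2 → posterior Dirichlet(19/3, 12/5, 6)
obs 6: x=0 → posterior Dirichlet(22/3, 12/5, 6)
obs 7: x=2 → posterior Dirichlet(22/3, 12/5, 7)
obs 8: x=0 → posterior Dirichlet(25/3, 12/5, 7)
obs 9: x=2 → posterior Dirichlet(25/3, 12/5, 8)
obs 10: x=1 → posterior Dirichlet(25/3, 17/5, 8)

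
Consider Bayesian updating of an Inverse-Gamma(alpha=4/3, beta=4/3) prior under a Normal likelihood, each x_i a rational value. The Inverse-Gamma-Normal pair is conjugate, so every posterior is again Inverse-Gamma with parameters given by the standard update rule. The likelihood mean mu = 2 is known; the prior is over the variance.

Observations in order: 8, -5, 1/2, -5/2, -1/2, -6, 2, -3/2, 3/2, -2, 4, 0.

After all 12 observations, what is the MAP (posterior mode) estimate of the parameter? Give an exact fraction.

obs 1: x=8 → posterior Inverse-Gamma(11/6, 58/3)
obs 2: x=-5 → posterior Inverse-Gamma(7/3, 263/6)
obs 3: x=1/2 → posterior Inverse-Gamma(17/6, 1079/24)
obs 4: x=-5/2 → posterior Inverse-Gamma(10/3, 661/12)
obs 5: x=-1/2 → posterior Inverse-Gamma(23/6, 1397/24)
obs 6: x=-6 → posterior Inverse-Gamma(13/3, 2165/24)
obs 7: x=2 → posterior Inverse-Gamma(29/6, 2165/24)
obs 8: x=-3/2 → posterior Inverse-Gamma(16/3, 289/3)
obs 9: x=3/2 → posterior Inverse-Gamma(35/6, 2315/24)
obs 10: x=-2 → posterior Inverse-Gamma(19/3, 2507/24)
obs 11: x=4 → posterior Inverse-Gamma(41/6, 2555/24)
obs 12: x=0 → posterior Inverse-Gamma(22/3, 2603/24)

2603/200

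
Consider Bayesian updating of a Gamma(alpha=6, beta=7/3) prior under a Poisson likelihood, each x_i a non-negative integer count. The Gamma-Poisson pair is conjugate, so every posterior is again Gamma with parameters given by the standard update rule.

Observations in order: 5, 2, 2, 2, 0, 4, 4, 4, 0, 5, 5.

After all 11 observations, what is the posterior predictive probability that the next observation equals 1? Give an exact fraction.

35361080223727903360155648000000000000000000000000000000000000000/218141463858908869909615270212837010053304269297195114305378988001

obs 1: x=5 → posterior Gamma(11, 10/3)
obs 2: x=2 → posterior Gamma(13, 13/3)
obs 3: x=2 → posterior Gamma(15, 16/3)
obs 4: x=2 → posterior Gamma(17, 19/3)
obs 5: x=0 → posterior Gamma(17, 22/3)
obs 6: x=4 → posterior Gamma(21, 25/3)
obs 7: x=4 → posterior Gamma(25, 28/3)
obs 8: x=4 → posterior Gamma(29, 31/3)
obs 9: x=0 → posterior Gamma(29, 34/3)
obs 10: x=5 → posterior Gamma(34, 37/3)
obs 11: x=5 → posterior Gamma(39, 40/3)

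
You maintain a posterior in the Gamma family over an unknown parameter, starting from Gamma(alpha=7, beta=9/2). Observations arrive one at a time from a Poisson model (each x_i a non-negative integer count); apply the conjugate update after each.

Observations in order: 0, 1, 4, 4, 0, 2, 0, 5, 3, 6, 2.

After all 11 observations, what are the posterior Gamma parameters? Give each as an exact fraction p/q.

obs 1: x=0 → posterior Gamma(7, 11/2)
obs 2: x=1 → posterior Gamma(8, 13/2)
obs 3: x=4 → posterior Gamma(12, 15/2)
obs 4: x=4 → posterior Gamma(16, 17/2)
obs 5: x=0 → posterior Gamma(16, 19/2)
obs 6: x=2 → posterior Gamma(18, 21/2)
obs 7: x=0 → posterior Gamma(18, 23/2)
obs 8: x=5 → posterior Gamma(23, 25/2)
obs 9: x=3 → posterior Gamma(26, 27/2)
obs 10: x=6 → posterior Gamma(32, 29/2)
obs 11: x=2 → posterior Gamma(34, 31/2)

alpha=34, beta=31/2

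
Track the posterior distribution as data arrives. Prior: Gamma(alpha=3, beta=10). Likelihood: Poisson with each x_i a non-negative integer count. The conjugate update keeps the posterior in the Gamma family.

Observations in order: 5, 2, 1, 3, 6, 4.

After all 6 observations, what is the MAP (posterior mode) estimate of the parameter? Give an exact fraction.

23/16

obs 1: x=5 → posterior Gamma(8, 11)
obs 2: x=2 → posterior Gamma(10, 12)
obs 3: x=1 → posterior Gamma(11, 13)
obs 4: x=3 → posterior Gamma(14, 14)
obs 5: x=6 → posterior Gamma(20, 15)
obs 6: x=4 → posterior Gamma(24, 16)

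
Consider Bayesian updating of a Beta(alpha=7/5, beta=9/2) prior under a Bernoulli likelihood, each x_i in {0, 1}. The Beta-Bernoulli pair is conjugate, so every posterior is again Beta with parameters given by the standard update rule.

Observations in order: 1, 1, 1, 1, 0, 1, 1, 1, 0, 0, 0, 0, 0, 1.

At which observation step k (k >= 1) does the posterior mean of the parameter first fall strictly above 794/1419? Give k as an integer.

obs 1: x=1 → posterior Beta(12/5, 9/2)
obs 2: x=1 → posterior Beta(17/5, 9/2)
obs 3: x=1 → posterior Beta(22/5, 9/2)
obs 4: x=1 → posterior Beta(27/5, 9/2)
obs 5: x=0 → posterior Beta(27/5, 11/2)
obs 6: x=1 → posterior Beta(32/5, 11/2)
obs 7: x=1 → posterior Beta(37/5, 11/2)
obs 8: x=1 → posterior Beta(42/5, 11/2)
obs 9: x=0 → posterior Beta(42/5, 13/2)
obs 10: x=0 → posterior Beta(42/5, 15/2)
obs 11: x=0 → posterior Beta(42/5, 17/2)
obs 12: x=0 → posterior Beta(42/5, 19/2)
obs 13: x=0 → posterior Beta(42/5, 21/2)
obs 14: x=1 → posterior Beta(47/5, 21/2)

k = 7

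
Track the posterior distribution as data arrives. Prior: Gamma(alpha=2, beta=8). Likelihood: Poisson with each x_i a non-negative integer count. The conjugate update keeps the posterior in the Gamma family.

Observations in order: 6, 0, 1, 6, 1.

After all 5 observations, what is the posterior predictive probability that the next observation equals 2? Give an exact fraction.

11312082356114057297/53359856776329592832

obs 1: x=6 → posterior Gamma(8, 9)
obs 2: x=0 → posterior Gamma(8, 10)
obs 3: x=1 → posterior Gamma(9, 11)
obs 4: x=6 → posterior Gamma(15, 12)
obs 5: x=1 → posterior Gamma(16, 13)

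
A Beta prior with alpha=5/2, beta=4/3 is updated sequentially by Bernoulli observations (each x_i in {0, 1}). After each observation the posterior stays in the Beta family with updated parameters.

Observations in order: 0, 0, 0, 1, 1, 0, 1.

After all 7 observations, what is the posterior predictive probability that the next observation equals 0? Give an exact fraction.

obs 1: x=0 → posterior Beta(5/2, 7/3)
obs 2: x=0 → posterior Beta(5/2, 10/3)
obs 3: x=0 → posterior Beta(5/2, 13/3)
obs 4: x=1 → posterior Beta(7/2, 13/3)
obs 5: x=1 → posterior Beta(9/2, 13/3)
obs 6: x=0 → posterior Beta(9/2, 16/3)
obs 7: x=1 → posterior Beta(11/2, 16/3)

32/65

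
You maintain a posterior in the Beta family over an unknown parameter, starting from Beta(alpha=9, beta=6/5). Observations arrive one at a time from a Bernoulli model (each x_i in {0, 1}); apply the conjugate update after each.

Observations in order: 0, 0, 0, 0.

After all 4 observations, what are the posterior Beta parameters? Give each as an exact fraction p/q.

obs 1: x=0 → posterior Beta(9, 11/5)
obs 2: x=0 → posterior Beta(9, 16/5)
obs 3: x=0 → posterior Beta(9, 21/5)
obs 4: x=0 → posterior Beta(9, 26/5)

alpha=9, beta=26/5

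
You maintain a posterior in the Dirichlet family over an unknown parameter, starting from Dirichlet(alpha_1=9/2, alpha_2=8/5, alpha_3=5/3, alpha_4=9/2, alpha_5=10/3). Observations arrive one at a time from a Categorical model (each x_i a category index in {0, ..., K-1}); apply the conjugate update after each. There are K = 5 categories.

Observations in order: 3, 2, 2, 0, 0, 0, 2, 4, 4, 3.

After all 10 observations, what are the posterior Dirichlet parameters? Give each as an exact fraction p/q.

obs 1: x=3 → posterior Dirichlet(9/2, 8/5, 5/3, 11/2, 10/3)
obs 2: x=2 → posterior Dirichlet(9/2, 8/5, 8/3, 11/2, 10/3)
obs 3: x=2 → posterior Dirichlet(9/2, 8/5, 11/3, 11/2, 10/3)
obs 4: x=0 → posterior Dirichlet(11/2, 8/5, 11/3, 11/2, 10/3)
obs 5: x=0 → posterior Dirichlet(13/2, 8/5, 11/3, 11/2, 10/3)
obs 6: x=0 → posterior Dirichlet(15/2, 8/5, 11/3, 11/2, 10/3)
obs 7: x=2 → posterior Dirichlet(15/2, 8/5, 14/3, 11/2, 10/3)
obs 8: x=4 → posterior Dirichlet(15/2, 8/5, 14/3, 11/2, 13/3)
obs 9: x=4 → posterior Dirichlet(15/2, 8/5, 14/3, 11/2, 16/3)
obs 10: x=3 → posterior Dirichlet(15/2, 8/5, 14/3, 13/2, 16/3)

alpha_1=15/2, alpha_2=8/5, alpha_3=14/3, alpha_4=13/2, alpha_5=16/3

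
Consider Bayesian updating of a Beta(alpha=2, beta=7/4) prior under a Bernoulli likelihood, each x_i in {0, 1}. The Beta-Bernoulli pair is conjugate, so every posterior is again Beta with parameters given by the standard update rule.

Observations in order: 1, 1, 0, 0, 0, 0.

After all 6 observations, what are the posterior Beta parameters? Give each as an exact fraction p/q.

obs 1: x=1 → posterior Beta(3, 7/4)
obs 2: x=1 → posterior Beta(4, 7/4)
obs 3: x=0 → posterior Beta(4, 11/4)
obs 4: x=0 → posterior Beta(4, 15/4)
obs 5: x=0 → posterior Beta(4, 19/4)
obs 6: x=0 → posterior Beta(4, 23/4)

alpha=4, beta=23/4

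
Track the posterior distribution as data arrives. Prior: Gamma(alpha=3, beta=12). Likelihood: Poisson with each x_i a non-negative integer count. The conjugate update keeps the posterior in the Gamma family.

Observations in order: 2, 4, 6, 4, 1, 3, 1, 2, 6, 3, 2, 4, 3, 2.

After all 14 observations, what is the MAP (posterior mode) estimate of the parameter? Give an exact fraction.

obs 1: x=2 → posterior Gamma(5, 13)
obs 2: x=4 → posterior Gamma(9, 14)
obs 3: x=6 → posterior Gamma(15, 15)
obs 4: x=4 → posterior Gamma(19, 16)
obs 5: x=1 → posterior Gamma(20, 17)
obs 6: x=3 → posterior Gamma(23, 18)
obs 7: x=1 → posterior Gamma(24, 19)
obs 8: x=2 → posterior Gamma(26, 20)
obs 9: x=6 → posterior Gamma(32, 21)
obs 10: x=3 → posterior Gamma(35, 22)
obs 11: x=2 → posterior Gamma(37, 23)
obs 12: x=4 → posterior Gamma(41, 24)
obs 13: x=3 → posterior Gamma(44, 25)
obs 14: x=2 → posterior Gamma(46, 26)

45/26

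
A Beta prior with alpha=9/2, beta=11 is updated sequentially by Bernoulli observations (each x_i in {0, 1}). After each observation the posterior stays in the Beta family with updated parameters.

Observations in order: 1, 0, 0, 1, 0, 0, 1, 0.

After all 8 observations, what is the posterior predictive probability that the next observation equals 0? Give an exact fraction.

32/47

obs 1: x=1 → posterior Beta(11/2, 11)
obs 2: x=0 → posterior Beta(11/2, 12)
obs 3: x=0 → posterior Beta(11/2, 13)
obs 4: x=1 → posterior Beta(13/2, 13)
obs 5: x=0 → posterior Beta(13/2, 14)
obs 6: x=0 → posterior Beta(13/2, 15)
obs 7: x=1 → posterior Beta(15/2, 15)
obs 8: x=0 → posterior Beta(15/2, 16)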